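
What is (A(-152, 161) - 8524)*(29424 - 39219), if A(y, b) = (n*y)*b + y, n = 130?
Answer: 31246402620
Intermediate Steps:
A(y, b) = y + 130*b*y (A(y, b) = (130*y)*b + y = 130*b*y + y = y + 130*b*y)
(A(-152, 161) - 8524)*(29424 - 39219) = (-152*(1 + 130*161) - 8524)*(29424 - 39219) = (-152*(1 + 20930) - 8524)*(-9795) = (-152*20931 - 8524)*(-9795) = (-3181512 - 8524)*(-9795) = -3190036*(-9795) = 31246402620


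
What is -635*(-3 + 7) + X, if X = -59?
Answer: -2599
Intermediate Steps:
-635*(-3 + 7) + X = -635*(-3 + 7) - 59 = -635*4 - 59 = -127*20 - 59 = -2540 - 59 = -2599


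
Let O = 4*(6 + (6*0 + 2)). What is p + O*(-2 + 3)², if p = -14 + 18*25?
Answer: 468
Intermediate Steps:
p = 436 (p = -14 + 450 = 436)
O = 32 (O = 4*(6 + (0 + 2)) = 4*(6 + 2) = 4*8 = 32)
p + O*(-2 + 3)² = 436 + 32*(-2 + 3)² = 436 + 32*1² = 436 + 32*1 = 436 + 32 = 468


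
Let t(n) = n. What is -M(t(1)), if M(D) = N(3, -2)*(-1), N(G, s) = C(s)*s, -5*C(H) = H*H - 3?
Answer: ⅖ ≈ 0.40000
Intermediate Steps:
C(H) = ⅗ - H²/5 (C(H) = -(H*H - 3)/5 = -(H² - 3)/5 = -(-3 + H²)/5 = ⅗ - H²/5)
N(G, s) = s*(⅗ - s²/5) (N(G, s) = (⅗ - s²/5)*s = s*(⅗ - s²/5))
M(D) = -⅖ (M(D) = ((⅕)*(-2)*(3 - 1*(-2)²))*(-1) = ((⅕)*(-2)*(3 - 1*4))*(-1) = ((⅕)*(-2)*(3 - 4))*(-1) = ((⅕)*(-2)*(-1))*(-1) = (⅖)*(-1) = -⅖)
-M(t(1)) = -1*(-⅖) = ⅖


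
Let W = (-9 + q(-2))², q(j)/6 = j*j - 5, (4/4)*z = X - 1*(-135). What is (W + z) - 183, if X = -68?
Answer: 109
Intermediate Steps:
z = 67 (z = -68 - 1*(-135) = -68 + 135 = 67)
q(j) = -30 + 6*j² (q(j) = 6*(j*j - 5) = 6*(j² - 5) = 6*(-5 + j²) = -30 + 6*j²)
W = 225 (W = (-9 + (-30 + 6*(-2)²))² = (-9 + (-30 + 6*4))² = (-9 + (-30 + 24))² = (-9 - 6)² = (-15)² = 225)
(W + z) - 183 = (225 + 67) - 183 = 292 - 183 = 109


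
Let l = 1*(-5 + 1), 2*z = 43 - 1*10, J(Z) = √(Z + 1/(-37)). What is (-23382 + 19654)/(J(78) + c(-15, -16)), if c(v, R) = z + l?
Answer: -1379360/2317 + 14912*√106745/11585 ≈ -174.78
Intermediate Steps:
J(Z) = √(-1/37 + Z) (J(Z) = √(Z - 1/37) = √(-1/37 + Z))
z = 33/2 (z = (43 - 1*10)/2 = (43 - 10)/2 = (½)*33 = 33/2 ≈ 16.500)
l = -4 (l = 1*(-4) = -4)
c(v, R) = 25/2 (c(v, R) = 33/2 - 4 = 25/2)
(-23382 + 19654)/(J(78) + c(-15, -16)) = (-23382 + 19654)/(√(-37 + 1369*78)/37 + 25/2) = -3728/(√(-37 + 106782)/37 + 25/2) = -3728/(√106745/37 + 25/2) = -3728/(25/2 + √106745/37)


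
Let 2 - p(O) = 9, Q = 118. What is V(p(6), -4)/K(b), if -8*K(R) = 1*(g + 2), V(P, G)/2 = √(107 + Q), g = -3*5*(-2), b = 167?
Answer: -15/2 ≈ -7.5000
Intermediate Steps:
p(O) = -7 (p(O) = 2 - 1*9 = 2 - 9 = -7)
g = 30 (g = -15*(-2) = 30)
V(P, G) = 30 (V(P, G) = 2*√(107 + 118) = 2*√225 = 2*15 = 30)
K(R) = -4 (K(R) = -(30 + 2)/8 = -32/8 = -⅛*32 = -4)
V(p(6), -4)/K(b) = 30/(-4) = 30*(-¼) = -15/2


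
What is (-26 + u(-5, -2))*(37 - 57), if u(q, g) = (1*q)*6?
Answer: 1120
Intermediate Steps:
u(q, g) = 6*q (u(q, g) = q*6 = 6*q)
(-26 + u(-5, -2))*(37 - 57) = (-26 + 6*(-5))*(37 - 57) = (-26 - 30)*(-20) = -56*(-20) = 1120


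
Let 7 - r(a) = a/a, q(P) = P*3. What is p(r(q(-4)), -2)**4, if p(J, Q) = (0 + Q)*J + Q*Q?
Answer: 4096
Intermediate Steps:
q(P) = 3*P
r(a) = 6 (r(a) = 7 - a/a = 7 - 1*1 = 7 - 1 = 6)
p(J, Q) = Q**2 + J*Q (p(J, Q) = Q*J + Q**2 = J*Q + Q**2 = Q**2 + J*Q)
p(r(q(-4)), -2)**4 = (-2*(6 - 2))**4 = (-2*4)**4 = (-8)**4 = 4096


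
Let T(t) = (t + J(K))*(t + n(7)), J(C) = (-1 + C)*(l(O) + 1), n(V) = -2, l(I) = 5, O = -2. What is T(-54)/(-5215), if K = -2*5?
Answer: -192/149 ≈ -1.2886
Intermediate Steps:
K = -10
J(C) = -6 + 6*C (J(C) = (-1 + C)*(5 + 1) = (-1 + C)*6 = -6 + 6*C)
T(t) = (-66 + t)*(-2 + t) (T(t) = (t + (-6 + 6*(-10)))*(t - 2) = (t + (-6 - 60))*(-2 + t) = (t - 66)*(-2 + t) = (-66 + t)*(-2 + t))
T(-54)/(-5215) = (132 + (-54)**2 - 68*(-54))/(-5215) = (132 + 2916 + 3672)*(-1/5215) = 6720*(-1/5215) = -192/149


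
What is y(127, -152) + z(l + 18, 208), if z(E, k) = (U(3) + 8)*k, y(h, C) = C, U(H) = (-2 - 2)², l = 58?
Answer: 4840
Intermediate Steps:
U(H) = 16 (U(H) = (-4)² = 16)
z(E, k) = 24*k (z(E, k) = (16 + 8)*k = 24*k)
y(127, -152) + z(l + 18, 208) = -152 + 24*208 = -152 + 4992 = 4840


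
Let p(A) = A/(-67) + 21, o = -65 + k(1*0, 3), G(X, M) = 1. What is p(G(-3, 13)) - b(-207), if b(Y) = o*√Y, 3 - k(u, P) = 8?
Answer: 1406/67 + 210*I*√23 ≈ 20.985 + 1007.1*I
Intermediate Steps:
k(u, P) = -5 (k(u, P) = 3 - 1*8 = 3 - 8 = -5)
o = -70 (o = -65 - 5 = -70)
p(A) = 21 - A/67 (p(A) = A*(-1/67) + 21 = -A/67 + 21 = 21 - A/67)
b(Y) = -70*√Y
p(G(-3, 13)) - b(-207) = (21 - 1/67*1) - (-70)*√(-207) = (21 - 1/67) - (-70)*3*I*√23 = 1406/67 - (-210)*I*√23 = 1406/67 + 210*I*√23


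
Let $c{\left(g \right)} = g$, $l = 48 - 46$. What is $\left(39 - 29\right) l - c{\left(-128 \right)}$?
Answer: $148$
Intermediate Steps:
$l = 2$ ($l = 48 - 46 = 2$)
$\left(39 - 29\right) l - c{\left(-128 \right)} = \left(39 - 29\right) 2 - -128 = 10 \cdot 2 + 128 = 20 + 128 = 148$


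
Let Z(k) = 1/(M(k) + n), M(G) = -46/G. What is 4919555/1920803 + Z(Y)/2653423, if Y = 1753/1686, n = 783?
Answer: 16905051511624473554/6600449360199277767 ≈ 2.5612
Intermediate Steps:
Y = 1753/1686 (Y = 1753*(1/1686) = 1753/1686 ≈ 1.0397)
Z(k) = 1/(783 - 46/k) (Z(k) = 1/(-46/k + 783) = 1/(783 - 46/k))
4919555/1920803 + Z(Y)/2653423 = 4919555/1920803 + (1753/(1686*(-46 + 783*(1753/1686))))/2653423 = 4919555*(1/1920803) + (1753/(1686*(-46 + 457533/562)))*(1/2653423) = 4919555/1920803 + (1753/(1686*(431681/562)))*(1/2653423) = 4919555/1920803 + ((1753/1686)*(562/431681))*(1/2653423) = 4919555/1920803 + (1753/1295043)*(1/2653423) = 4919555/1920803 + 1753/3436296882189 = 16905051511624473554/6600449360199277767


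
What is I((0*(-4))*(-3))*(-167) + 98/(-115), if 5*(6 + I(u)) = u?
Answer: 115132/115 ≈ 1001.1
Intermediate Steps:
I(u) = -6 + u/5
I((0*(-4))*(-3))*(-167) + 98/(-115) = (-6 + ((0*(-4))*(-3))/5)*(-167) + 98/(-115) = (-6 + (0*(-3))/5)*(-167) + 98*(-1/115) = (-6 + (⅕)*0)*(-167) - 98/115 = (-6 + 0)*(-167) - 98/115 = -6*(-167) - 98/115 = 1002 - 98/115 = 115132/115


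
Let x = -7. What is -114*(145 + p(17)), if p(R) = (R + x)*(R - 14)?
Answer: -19950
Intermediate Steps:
p(R) = (-14 + R)*(-7 + R) (p(R) = (R - 7)*(R - 14) = (-7 + R)*(-14 + R) = (-14 + R)*(-7 + R))
-114*(145 + p(17)) = -114*(145 + (98 + 17² - 21*17)) = -114*(145 + (98 + 289 - 357)) = -114*(145 + 30) = -114*175 = -19950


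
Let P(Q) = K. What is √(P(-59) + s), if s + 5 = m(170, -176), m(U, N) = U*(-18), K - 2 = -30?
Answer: I*√3093 ≈ 55.615*I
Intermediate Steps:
K = -28 (K = 2 - 30 = -28)
P(Q) = -28
m(U, N) = -18*U
s = -3065 (s = -5 - 18*170 = -5 - 3060 = -3065)
√(P(-59) + s) = √(-28 - 3065) = √(-3093) = I*√3093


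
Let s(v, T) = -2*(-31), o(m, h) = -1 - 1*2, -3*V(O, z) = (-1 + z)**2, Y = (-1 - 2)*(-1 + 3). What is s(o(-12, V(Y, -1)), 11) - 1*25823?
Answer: -25761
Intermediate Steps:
Y = -6 (Y = -3*2 = -6)
V(O, z) = -(-1 + z)**2/3
o(m, h) = -3 (o(m, h) = -1 - 2 = -3)
s(v, T) = 62
s(o(-12, V(Y, -1)), 11) - 1*25823 = 62 - 1*25823 = 62 - 25823 = -25761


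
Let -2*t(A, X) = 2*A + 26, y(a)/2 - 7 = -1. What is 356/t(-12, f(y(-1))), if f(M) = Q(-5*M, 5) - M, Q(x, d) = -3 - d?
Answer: -356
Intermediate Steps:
y(a) = 12 (y(a) = 14 + 2*(-1) = 14 - 2 = 12)
f(M) = -8 - M (f(M) = (-3 - 1*5) - M = (-3 - 5) - M = -8 - M)
t(A, X) = -13 - A (t(A, X) = -(2*A + 26)/2 = -(26 + 2*A)/2 = -13 - A)
356/t(-12, f(y(-1))) = 356/(-13 - 1*(-12)) = 356/(-13 + 12) = 356/(-1) = 356*(-1) = -356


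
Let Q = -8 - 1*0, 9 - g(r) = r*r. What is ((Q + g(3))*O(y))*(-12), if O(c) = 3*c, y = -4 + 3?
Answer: -288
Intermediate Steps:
y = -1
g(r) = 9 - r**2 (g(r) = 9 - r*r = 9 - r**2)
Q = -8 (Q = -8 + 0 = -8)
((Q + g(3))*O(y))*(-12) = ((-8 + (9 - 1*3**2))*(3*(-1)))*(-12) = ((-8 + (9 - 1*9))*(-3))*(-12) = ((-8 + (9 - 9))*(-3))*(-12) = ((-8 + 0)*(-3))*(-12) = -8*(-3)*(-12) = 24*(-12) = -288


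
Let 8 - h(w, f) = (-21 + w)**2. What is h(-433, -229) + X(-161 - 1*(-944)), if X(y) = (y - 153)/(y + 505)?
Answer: -18961891/92 ≈ -2.0611e+5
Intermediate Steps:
h(w, f) = 8 - (-21 + w)**2
X(y) = (-153 + y)/(505 + y)
h(-433, -229) + X(-161 - 1*(-944)) = (8 - (-21 - 433)**2) + (-153 + (-161 - 1*(-944)))/(505 + (-161 - 1*(-944))) = (8 - 1*(-454)**2) + (-153 + (-161 + 944))/(505 + (-161 + 944)) = (8 - 1*206116) + (-153 + 783)/(505 + 783) = (8 - 206116) + 630/1288 = -206108 + (1/1288)*630 = -206108 + 45/92 = -18961891/92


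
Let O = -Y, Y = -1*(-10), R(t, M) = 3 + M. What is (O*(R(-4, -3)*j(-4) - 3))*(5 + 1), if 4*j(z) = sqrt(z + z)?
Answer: 180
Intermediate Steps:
j(z) = sqrt(2)*sqrt(z)/4 (j(z) = sqrt(z + z)/4 = sqrt(2*z)/4 = (sqrt(2)*sqrt(z))/4 = sqrt(2)*sqrt(z)/4)
Y = 10
O = -10 (O = -1*10 = -10)
(O*(R(-4, -3)*j(-4) - 3))*(5 + 1) = (-10*((3 - 3)*(sqrt(2)*sqrt(-4)/4) - 3))*(5 + 1) = -10*(0*(sqrt(2)*(2*I)/4) - 3)*6 = -10*(0*(I*sqrt(2)/2) - 3)*6 = -10*(0 - 3)*6 = -10*(-3)*6 = 30*6 = 180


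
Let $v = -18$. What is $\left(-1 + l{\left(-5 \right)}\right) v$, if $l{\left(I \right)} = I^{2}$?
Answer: $-432$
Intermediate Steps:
$\left(-1 + l{\left(-5 \right)}\right) v = \left(-1 + \left(-5\right)^{2}\right) \left(-18\right) = \left(-1 + 25\right) \left(-18\right) = 24 \left(-18\right) = -432$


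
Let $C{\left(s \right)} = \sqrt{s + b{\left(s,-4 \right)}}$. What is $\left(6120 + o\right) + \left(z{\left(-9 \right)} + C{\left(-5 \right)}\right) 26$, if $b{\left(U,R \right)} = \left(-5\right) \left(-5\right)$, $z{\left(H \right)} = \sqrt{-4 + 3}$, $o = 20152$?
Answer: $26272 + 26 i + 52 \sqrt{5} \approx 26388.0 + 26.0 i$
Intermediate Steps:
$z{\left(H \right)} = i$ ($z{\left(H \right)} = \sqrt{-1} = i$)
$b{\left(U,R \right)} = 25$
$C{\left(s \right)} = \sqrt{25 + s}$ ($C{\left(s \right)} = \sqrt{s + 25} = \sqrt{25 + s}$)
$\left(6120 + o\right) + \left(z{\left(-9 \right)} + C{\left(-5 \right)}\right) 26 = \left(6120 + 20152\right) + \left(i + \sqrt{25 - 5}\right) 26 = 26272 + \left(i + \sqrt{20}\right) 26 = 26272 + \left(i + 2 \sqrt{5}\right) 26 = 26272 + \left(26 i + 52 \sqrt{5}\right) = 26272 + 26 i + 52 \sqrt{5}$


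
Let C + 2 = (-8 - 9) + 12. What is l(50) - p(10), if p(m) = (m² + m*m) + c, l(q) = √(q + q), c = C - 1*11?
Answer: -172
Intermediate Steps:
C = -7 (C = -2 + ((-8 - 9) + 12) = -2 + (-17 + 12) = -2 - 5 = -7)
c = -18 (c = -7 - 1*11 = -7 - 11 = -18)
l(q) = √2*√q (l(q) = √(2*q) = √2*√q)
p(m) = -18 + 2*m² (p(m) = (m² + m*m) - 18 = (m² + m²) - 18 = 2*m² - 18 = -18 + 2*m²)
l(50) - p(10) = √2*√50 - (-18 + 2*10²) = √2*(5*√2) - (-18 + 2*100) = 10 - (-18 + 200) = 10 - 1*182 = 10 - 182 = -172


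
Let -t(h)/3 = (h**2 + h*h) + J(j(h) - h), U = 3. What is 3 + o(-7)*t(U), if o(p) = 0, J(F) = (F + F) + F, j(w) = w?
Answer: 3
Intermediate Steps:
J(F) = 3*F (J(F) = 2*F + F = 3*F)
t(h) = -6*h**2 (t(h) = -3*((h**2 + h*h) + 3*(h - h)) = -3*((h**2 + h**2) + 3*0) = -3*(2*h**2 + 0) = -6*h**2)
3 + o(-7)*t(U) = 3 + 0*(-6*3**2) = 3 + 0*(-6*9) = 3 + 0*(-54) = 3 + 0 = 3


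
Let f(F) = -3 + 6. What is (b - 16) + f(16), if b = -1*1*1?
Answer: -14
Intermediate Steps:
f(F) = 3
b = -1 (b = -1*1 = -1)
(b - 16) + f(16) = (-1 - 16) + 3 = -17 + 3 = -14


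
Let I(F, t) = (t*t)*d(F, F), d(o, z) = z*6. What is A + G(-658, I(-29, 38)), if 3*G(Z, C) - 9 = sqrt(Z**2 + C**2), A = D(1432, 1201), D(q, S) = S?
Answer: 1204 + 10*sqrt(631300105)/3 ≈ 84956.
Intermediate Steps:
A = 1201
d(o, z) = 6*z
I(F, t) = 6*F*t**2 (I(F, t) = (t*t)*(6*F) = t**2*(6*F) = 6*F*t**2)
G(Z, C) = 3 + sqrt(C**2 + Z**2)/3 (G(Z, C) = 3 + sqrt(Z**2 + C**2)/3 = 3 + sqrt(C**2 + Z**2)/3)
A + G(-658, I(-29, 38)) = 1201 + (3 + sqrt((6*(-29)*38**2)**2 + (-658)**2)/3) = 1201 + (3 + sqrt((6*(-29)*1444)**2 + 432964)/3) = 1201 + (3 + sqrt((-251256)**2 + 432964)/3) = 1201 + (3 + sqrt(63129577536 + 432964)/3) = 1201 + (3 + sqrt(63130010500)/3) = 1201 + (3 + (10*sqrt(631300105))/3) = 1201 + (3 + 10*sqrt(631300105)/3) = 1204 + 10*sqrt(631300105)/3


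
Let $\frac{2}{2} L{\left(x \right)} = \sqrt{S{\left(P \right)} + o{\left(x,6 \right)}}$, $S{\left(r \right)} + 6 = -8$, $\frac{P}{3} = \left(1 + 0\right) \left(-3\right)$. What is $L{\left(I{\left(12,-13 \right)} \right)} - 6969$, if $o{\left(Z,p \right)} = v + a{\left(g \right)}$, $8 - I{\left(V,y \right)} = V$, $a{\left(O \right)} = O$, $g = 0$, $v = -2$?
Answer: $-6969 + 4 i \approx -6969.0 + 4.0 i$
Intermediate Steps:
$I{\left(V,y \right)} = 8 - V$
$P = -9$ ($P = 3 \left(1 + 0\right) \left(-3\right) = 3 \cdot 1 \left(-3\right) = 3 \left(-3\right) = -9$)
$o{\left(Z,p \right)} = -2$ ($o{\left(Z,p \right)} = -2 + 0 = -2$)
$S{\left(r \right)} = -14$ ($S{\left(r \right)} = -6 - 8 = -14$)
$L{\left(x \right)} = 4 i$ ($L{\left(x \right)} = \sqrt{-14 - 2} = \sqrt{-16} = 4 i$)
$L{\left(I{\left(12,-13 \right)} \right)} - 6969 = 4 i - 6969 = -6969 + 4 i$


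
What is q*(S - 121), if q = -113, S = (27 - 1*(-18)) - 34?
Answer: 12430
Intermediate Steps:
S = 11 (S = (27 + 18) - 34 = 45 - 34 = 11)
q*(S - 121) = -113*(11 - 121) = -113*(-110) = 12430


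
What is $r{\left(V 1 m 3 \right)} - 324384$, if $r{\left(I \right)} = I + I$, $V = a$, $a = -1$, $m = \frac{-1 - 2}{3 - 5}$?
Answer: $-324393$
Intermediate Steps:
$m = \frac{3}{2}$ ($m = - \frac{3}{-2} = \left(-3\right) \left(- \frac{1}{2}\right) = \frac{3}{2} \approx 1.5$)
$V = -1$
$r{\left(I \right)} = 2 I$
$r{\left(V 1 m 3 \right)} - 324384 = 2 \left(-1\right) 1 \cdot \frac{3}{2} \cdot 3 - 324384 = 2 \left(\left(-1\right) \frac{9}{2}\right) - 324384 = 2 \left(- \frac{9}{2}\right) - 324384 = -9 - 324384 = -324393$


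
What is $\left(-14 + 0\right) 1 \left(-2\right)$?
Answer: $28$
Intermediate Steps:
$\left(-14 + 0\right) 1 \left(-2\right) = \left(-14\right) \left(-2\right) = 28$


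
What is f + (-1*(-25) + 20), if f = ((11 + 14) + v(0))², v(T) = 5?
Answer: 945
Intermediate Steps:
f = 900 (f = ((11 + 14) + 5)² = (25 + 5)² = 30² = 900)
f + (-1*(-25) + 20) = 900 + (-1*(-25) + 20) = 900 + (25 + 20) = 900 + 45 = 945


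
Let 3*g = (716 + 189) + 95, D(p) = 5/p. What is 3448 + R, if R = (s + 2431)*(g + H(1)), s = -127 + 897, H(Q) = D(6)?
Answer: 2146231/2 ≈ 1.0731e+6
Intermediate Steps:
H(Q) = ⅚ (H(Q) = 5/6 = 5*(⅙) = ⅚)
g = 1000/3 (g = ((716 + 189) + 95)/3 = (905 + 95)/3 = (⅓)*1000 = 1000/3 ≈ 333.33)
s = 770
R = 2139335/2 (R = (770 + 2431)*(1000/3 + ⅚) = 3201*(2005/6) = 2139335/2 ≈ 1.0697e+6)
3448 + R = 3448 + 2139335/2 = 2146231/2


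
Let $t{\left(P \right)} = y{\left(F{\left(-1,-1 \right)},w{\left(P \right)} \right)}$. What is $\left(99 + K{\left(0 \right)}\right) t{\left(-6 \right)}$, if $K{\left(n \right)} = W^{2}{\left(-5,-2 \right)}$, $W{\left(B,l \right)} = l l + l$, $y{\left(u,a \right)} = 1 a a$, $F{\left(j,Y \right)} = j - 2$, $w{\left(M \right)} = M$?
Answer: $3708$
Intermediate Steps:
$F{\left(j,Y \right)} = -2 + j$ ($F{\left(j,Y \right)} = j - 2 = -2 + j$)
$y{\left(u,a \right)} = a^{2}$ ($y{\left(u,a \right)} = a a = a^{2}$)
$W{\left(B,l \right)} = l + l^{2}$ ($W{\left(B,l \right)} = l^{2} + l = l + l^{2}$)
$t{\left(P \right)} = P^{2}$
$K{\left(n \right)} = 4$ ($K{\left(n \right)} = \left(- 2 \left(1 - 2\right)\right)^{2} = \left(\left(-2\right) \left(-1\right)\right)^{2} = 2^{2} = 4$)
$\left(99 + K{\left(0 \right)}\right) t{\left(-6 \right)} = \left(99 + 4\right) \left(-6\right)^{2} = 103 \cdot 36 = 3708$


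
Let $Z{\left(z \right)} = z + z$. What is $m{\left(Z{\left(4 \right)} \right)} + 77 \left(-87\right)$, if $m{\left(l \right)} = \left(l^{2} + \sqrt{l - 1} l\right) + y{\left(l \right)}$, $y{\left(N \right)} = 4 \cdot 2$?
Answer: $-6627 + 8 \sqrt{7} \approx -6605.8$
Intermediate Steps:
$y{\left(N \right)} = 8$
$Z{\left(z \right)} = 2 z$
$m{\left(l \right)} = 8 + l^{2} + l \sqrt{-1 + l}$ ($m{\left(l \right)} = \left(l^{2} + \sqrt{l - 1} l\right) + 8 = \left(l^{2} + \sqrt{-1 + l} l\right) + 8 = \left(l^{2} + l \sqrt{-1 + l}\right) + 8 = 8 + l^{2} + l \sqrt{-1 + l}$)
$m{\left(Z{\left(4 \right)} \right)} + 77 \left(-87\right) = \left(8 + \left(2 \cdot 4\right)^{2} + 2 \cdot 4 \sqrt{-1 + 2 \cdot 4}\right) + 77 \left(-87\right) = \left(8 + 8^{2} + 8 \sqrt{-1 + 8}\right) - 6699 = \left(8 + 64 + 8 \sqrt{7}\right) - 6699 = \left(72 + 8 \sqrt{7}\right) - 6699 = -6627 + 8 \sqrt{7}$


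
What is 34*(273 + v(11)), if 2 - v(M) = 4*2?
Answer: 9078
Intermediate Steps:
v(M) = -6 (v(M) = 2 - 4*2 = 2 - 1*8 = 2 - 8 = -6)
34*(273 + v(11)) = 34*(273 - 6) = 34*267 = 9078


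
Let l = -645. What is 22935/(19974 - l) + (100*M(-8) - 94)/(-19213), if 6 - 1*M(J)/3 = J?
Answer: 118662847/132050949 ≈ 0.89861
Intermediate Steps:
M(J) = 18 - 3*J
22935/(19974 - l) + (100*M(-8) - 94)/(-19213) = 22935/(19974 - 1*(-645)) + (100*(18 - 3*(-8)) - 94)/(-19213) = 22935/(19974 + 645) + (100*(18 + 24) - 94)*(-1/19213) = 22935/20619 + (100*42 - 94)*(-1/19213) = 22935*(1/20619) + (4200 - 94)*(-1/19213) = 7645/6873 + 4106*(-1/19213) = 7645/6873 - 4106/19213 = 118662847/132050949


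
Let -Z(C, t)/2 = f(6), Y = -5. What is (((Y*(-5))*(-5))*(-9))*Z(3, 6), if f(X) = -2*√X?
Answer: 4500*√6 ≈ 11023.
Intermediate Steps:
Z(C, t) = 4*√6 (Z(C, t) = -(-4)*√6 = 4*√6)
(((Y*(-5))*(-5))*(-9))*Z(3, 6) = ((-5*(-5)*(-5))*(-9))*(4*√6) = ((25*(-5))*(-9))*(4*√6) = (-125*(-9))*(4*√6) = 1125*(4*√6) = 4500*√6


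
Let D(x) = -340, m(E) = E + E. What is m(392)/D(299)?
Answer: -196/85 ≈ -2.3059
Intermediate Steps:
m(E) = 2*E
m(392)/D(299) = (2*392)/(-340) = 784*(-1/340) = -196/85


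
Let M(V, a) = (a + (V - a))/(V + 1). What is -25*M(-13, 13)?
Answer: -325/12 ≈ -27.083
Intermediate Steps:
M(V, a) = V/(1 + V)
-25*M(-13, 13) = -(-325)/(1 - 13) = -(-325)/(-12) = -(-325)*(-1)/12 = -25*13/12 = -325/12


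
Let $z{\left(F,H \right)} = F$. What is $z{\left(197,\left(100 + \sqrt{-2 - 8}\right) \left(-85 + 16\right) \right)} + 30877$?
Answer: $31074$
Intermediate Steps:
$z{\left(197,\left(100 + \sqrt{-2 - 8}\right) \left(-85 + 16\right) \right)} + 30877 = 197 + 30877 = 31074$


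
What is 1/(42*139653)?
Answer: 1/5865426 ≈ 1.7049e-7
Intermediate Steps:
1/(42*139653) = 1/5865426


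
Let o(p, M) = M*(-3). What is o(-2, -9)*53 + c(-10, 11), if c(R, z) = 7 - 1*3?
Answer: 1435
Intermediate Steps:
o(p, M) = -3*M
c(R, z) = 4 (c(R, z) = 7 - 3 = 4)
o(-2, -9)*53 + c(-10, 11) = -3*(-9)*53 + 4 = 27*53 + 4 = 1431 + 4 = 1435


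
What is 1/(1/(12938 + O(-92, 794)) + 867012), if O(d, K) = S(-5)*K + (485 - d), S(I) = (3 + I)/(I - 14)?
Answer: 258373/224012491495 ≈ 1.1534e-6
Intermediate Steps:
S(I) = (3 + I)/(-14 + I)
O(d, K) = 485 - d + 2*K/19 (O(d, K) = ((3 - 5)/(-14 - 5))*K + (485 - d) = (-2/(-19))*K + (485 - d) = (-1/19*(-2))*K + (485 - d) = 2*K/19 + (485 - d) = 485 - d + 2*K/19)
1/(1/(12938 + O(-92, 794)) + 867012) = 1/(1/(12938 + (485 - 1*(-92) + (2/19)*794)) + 867012) = 1/(1/(12938 + (485 + 92 + 1588/19)) + 867012) = 1/(1/(12938 + 12551/19) + 867012) = 1/(1/(258373/19) + 867012) = 1/(19/258373 + 867012) = 1/(224012491495/258373) = 258373/224012491495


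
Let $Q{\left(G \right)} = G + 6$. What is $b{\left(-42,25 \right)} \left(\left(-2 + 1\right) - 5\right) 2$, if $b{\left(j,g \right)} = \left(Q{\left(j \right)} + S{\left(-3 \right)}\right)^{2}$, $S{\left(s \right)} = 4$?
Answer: $-12288$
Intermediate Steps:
$Q{\left(G \right)} = 6 + G$
$b{\left(j,g \right)} = \left(10 + j\right)^{2}$ ($b{\left(j,g \right)} = \left(\left(6 + j\right) + 4\right)^{2} = \left(10 + j\right)^{2}$)
$b{\left(-42,25 \right)} \left(\left(-2 + 1\right) - 5\right) 2 = \left(10 - 42\right)^{2} \left(\left(-2 + 1\right) - 5\right) 2 = \left(-32\right)^{2} \left(-1 - 5\right) 2 = 1024 \left(\left(-6\right) 2\right) = 1024 \left(-12\right) = -12288$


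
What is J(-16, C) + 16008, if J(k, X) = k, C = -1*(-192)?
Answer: 15992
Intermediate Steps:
C = 192
J(-16, C) + 16008 = -16 + 16008 = 15992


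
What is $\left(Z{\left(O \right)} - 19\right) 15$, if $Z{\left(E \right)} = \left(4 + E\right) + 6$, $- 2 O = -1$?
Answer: $- \frac{255}{2} \approx -127.5$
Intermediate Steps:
$O = \frac{1}{2}$ ($O = \left(- \frac{1}{2}\right) \left(-1\right) = \frac{1}{2} \approx 0.5$)
$Z{\left(E \right)} = 10 + E$
$\left(Z{\left(O \right)} - 19\right) 15 = \left(\left(10 + \frac{1}{2}\right) - 19\right) 15 = \left(\frac{21}{2} - 19\right) 15 = \left(- \frac{17}{2}\right) 15 = - \frac{255}{2}$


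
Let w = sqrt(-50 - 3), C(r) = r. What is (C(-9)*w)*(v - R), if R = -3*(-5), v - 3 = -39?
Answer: 459*I*sqrt(53) ≈ 3341.6*I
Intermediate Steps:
v = -36 (v = 3 - 39 = -36)
R = 15
w = I*sqrt(53) (w = sqrt(-53) = I*sqrt(53) ≈ 7.2801*I)
(C(-9)*w)*(v - R) = (-9*I*sqrt(53))*(-36 - 1*15) = (-9*I*sqrt(53))*(-36 - 15) = -9*I*sqrt(53)*(-51) = 459*I*sqrt(53)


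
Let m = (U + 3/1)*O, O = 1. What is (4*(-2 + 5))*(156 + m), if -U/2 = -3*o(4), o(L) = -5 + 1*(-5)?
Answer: 1188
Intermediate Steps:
o(L) = -10 (o(L) = -5 - 5 = -10)
U = -60 (U = -(-6)*(-10) = -2*30 = -60)
m = -57 (m = (-60 + 3/1)*1 = (-60 + 3*1)*1 = (-60 + 3)*1 = -57*1 = -57)
(4*(-2 + 5))*(156 + m) = (4*(-2 + 5))*(156 - 57) = (4*3)*99 = 12*99 = 1188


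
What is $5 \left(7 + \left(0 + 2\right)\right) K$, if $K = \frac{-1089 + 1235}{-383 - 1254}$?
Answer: $- \frac{6570}{1637} \approx -4.0134$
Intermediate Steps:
$K = - \frac{146}{1637}$ ($K = \frac{146}{-1637} = 146 \left(- \frac{1}{1637}\right) = - \frac{146}{1637} \approx -0.089188$)
$5 \left(7 + \left(0 + 2\right)\right) K = 5 \left(7 + \left(0 + 2\right)\right) \left(- \frac{146}{1637}\right) = 5 \left(7 + 2\right) \left(- \frac{146}{1637}\right) = 5 \cdot 9 \left(- \frac{146}{1637}\right) = 45 \left(- \frac{146}{1637}\right) = - \frac{6570}{1637}$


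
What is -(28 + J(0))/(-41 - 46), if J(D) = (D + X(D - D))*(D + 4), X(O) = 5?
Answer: 16/29 ≈ 0.55172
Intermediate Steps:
J(D) = (4 + D)*(5 + D) (J(D) = (D + 5)*(D + 4) = (5 + D)*(4 + D) = (4 + D)*(5 + D))
-(28 + J(0))/(-41 - 46) = -(28 + (20 + 0**2 + 9*0))/(-41 - 46) = -(28 + (20 + 0 + 0))/(-87) = -(-1)*(28 + 20)/87 = -(-1)*48/87 = -1*(-16/29) = 16/29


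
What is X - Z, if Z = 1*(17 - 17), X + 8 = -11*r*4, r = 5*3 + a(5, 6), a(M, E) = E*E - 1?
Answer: -2208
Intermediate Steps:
a(M, E) = -1 + E² (a(M, E) = E² - 1 = -1 + E²)
r = 50 (r = 5*3 + (-1 + 6²) = 15 + (-1 + 36) = 15 + 35 = 50)
X = -2208 (X = -8 - 11*50*4 = -8 - 550*4 = -8 - 2200 = -2208)
Z = 0 (Z = 1*0 = 0)
X - Z = -2208 - 1*0 = -2208 + 0 = -2208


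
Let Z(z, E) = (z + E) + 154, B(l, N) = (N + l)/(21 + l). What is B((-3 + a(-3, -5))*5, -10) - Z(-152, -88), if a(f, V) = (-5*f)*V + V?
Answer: 34309/394 ≈ 87.079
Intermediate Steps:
a(f, V) = V - 5*V*f (a(f, V) = -5*V*f + V = V - 5*V*f)
B(l, N) = (N + l)/(21 + l)
Z(z, E) = 154 + E + z (Z(z, E) = (E + z) + 154 = 154 + E + z)
B((-3 + a(-3, -5))*5, -10) - Z(-152, -88) = (-10 + (-3 - 5*(1 - 5*(-3)))*5)/(21 + (-3 - 5*(1 - 5*(-3)))*5) - (154 - 88 - 152) = (-10 + (-3 - 5*(1 + 15))*5)/(21 + (-3 - 5*(1 + 15))*5) - 1*(-86) = (-10 + (-3 - 5*16)*5)/(21 + (-3 - 5*16)*5) + 86 = (-10 + (-3 - 80)*5)/(21 + (-3 - 80)*5) + 86 = (-10 - 83*5)/(21 - 83*5) + 86 = (-10 - 415)/(21 - 415) + 86 = -425/(-394) + 86 = -1/394*(-425) + 86 = 425/394 + 86 = 34309/394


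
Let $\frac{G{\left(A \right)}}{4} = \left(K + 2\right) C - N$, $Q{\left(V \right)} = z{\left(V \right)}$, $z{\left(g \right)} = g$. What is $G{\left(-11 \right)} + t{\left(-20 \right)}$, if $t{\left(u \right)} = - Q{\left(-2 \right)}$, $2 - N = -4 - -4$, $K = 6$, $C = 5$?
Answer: $154$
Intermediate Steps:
$N = 2$ ($N = 2 - \left(-4 - -4\right) = 2 - \left(-4 + 4\right) = 2 - 0 = 2 + 0 = 2$)
$Q{\left(V \right)} = V$
$G{\left(A \right)} = 152$ ($G{\left(A \right)} = 4 \left(\left(6 + 2\right) 5 - 2\right) = 4 \left(8 \cdot 5 - 2\right) = 4 \left(40 - 2\right) = 4 \cdot 38 = 152$)
$t{\left(u \right)} = 2$ ($t{\left(u \right)} = \left(-1\right) \left(-2\right) = 2$)
$G{\left(-11 \right)} + t{\left(-20 \right)} = 152 + 2 = 154$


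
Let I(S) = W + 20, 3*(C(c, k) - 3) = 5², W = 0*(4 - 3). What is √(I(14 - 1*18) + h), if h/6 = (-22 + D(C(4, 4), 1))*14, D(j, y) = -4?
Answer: 2*I*√541 ≈ 46.519*I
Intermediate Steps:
W = 0 (W = 0*1 = 0)
C(c, k) = 34/3 (C(c, k) = 3 + (⅓)*5² = 3 + (⅓)*25 = 3 + 25/3 = 34/3)
I(S) = 20 (I(S) = 0 + 20 = 20)
h = -2184 (h = 6*((-22 - 4)*14) = 6*(-26*14) = 6*(-364) = -2184)
√(I(14 - 1*18) + h) = √(20 - 2184) = √(-2164) = 2*I*√541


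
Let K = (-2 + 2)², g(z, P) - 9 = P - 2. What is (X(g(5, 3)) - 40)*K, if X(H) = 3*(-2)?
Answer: 0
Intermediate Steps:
g(z, P) = 7 + P (g(z, P) = 9 + (P - 2) = 9 + (-2 + P) = 7 + P)
X(H) = -6
K = 0 (K = 0² = 0)
(X(g(5, 3)) - 40)*K = (-6 - 40)*0 = -46*0 = 0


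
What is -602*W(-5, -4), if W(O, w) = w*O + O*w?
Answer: -24080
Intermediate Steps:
W(O, w) = 2*O*w (W(O, w) = O*w + O*w = 2*O*w)
-602*W(-5, -4) = -1204*(-5)*(-4) = -602*40 = -24080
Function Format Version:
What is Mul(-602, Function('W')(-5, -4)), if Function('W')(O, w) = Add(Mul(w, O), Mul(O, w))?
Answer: -24080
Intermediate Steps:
Function('W')(O, w) = Mul(2, O, w) (Function('W')(O, w) = Add(Mul(O, w), Mul(O, w)) = Mul(2, O, w))
Mul(-602, Function('W')(-5, -4)) = Mul(-602, Mul(2, -5, -4)) = Mul(-602, 40) = -24080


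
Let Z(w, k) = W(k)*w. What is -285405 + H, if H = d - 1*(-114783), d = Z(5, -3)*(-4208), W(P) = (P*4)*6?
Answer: 1344258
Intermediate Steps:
W(P) = 24*P (W(P) = (4*P)*6 = 24*P)
Z(w, k) = 24*k*w (Z(w, k) = (24*k)*w = 24*k*w)
d = 1514880 (d = (24*(-3)*5)*(-4208) = -360*(-4208) = 1514880)
H = 1629663 (H = 1514880 - 1*(-114783) = 1514880 + 114783 = 1629663)
-285405 + H = -285405 + 1629663 = 1344258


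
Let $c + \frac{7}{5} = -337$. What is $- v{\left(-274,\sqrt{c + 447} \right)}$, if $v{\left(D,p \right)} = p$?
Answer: $- \frac{\sqrt{2715}}{5} \approx -10.421$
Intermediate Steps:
$c = - \frac{1692}{5}$ ($c = - \frac{7}{5} - 337 = - \frac{1692}{5} \approx -338.4$)
$- v{\left(-274,\sqrt{c + 447} \right)} = - \sqrt{- \frac{1692}{5} + 447} = - \sqrt{\frac{543}{5}} = - \frac{\sqrt{2715}}{5}$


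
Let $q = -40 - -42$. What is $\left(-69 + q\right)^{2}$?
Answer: $4489$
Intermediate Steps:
$q = 2$ ($q = -40 + 42 = 2$)
$\left(-69 + q\right)^{2} = \left(-69 + 2\right)^{2} = \left(-67\right)^{2} = 4489$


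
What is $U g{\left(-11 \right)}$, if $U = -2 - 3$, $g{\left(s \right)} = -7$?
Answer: $35$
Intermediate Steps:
$U = -5$
$U g{\left(-11 \right)} = \left(-5\right) \left(-7\right) = 35$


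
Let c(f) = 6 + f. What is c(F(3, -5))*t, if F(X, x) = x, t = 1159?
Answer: 1159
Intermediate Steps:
c(F(3, -5))*t = (6 - 5)*1159 = 1*1159 = 1159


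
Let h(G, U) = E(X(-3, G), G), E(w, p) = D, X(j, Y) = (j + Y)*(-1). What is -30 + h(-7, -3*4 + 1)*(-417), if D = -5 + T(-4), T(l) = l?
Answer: 3723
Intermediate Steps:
X(j, Y) = -Y - j (X(j, Y) = (Y + j)*(-1) = -Y - j)
D = -9 (D = -5 - 4 = -9)
E(w, p) = -9
h(G, U) = -9
-30 + h(-7, -3*4 + 1)*(-417) = -30 - 9*(-417) = -30 + 3753 = 3723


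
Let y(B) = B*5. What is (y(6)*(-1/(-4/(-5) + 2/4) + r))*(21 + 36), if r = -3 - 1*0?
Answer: -83790/13 ≈ -6445.4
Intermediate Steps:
y(B) = 5*B
r = -3 (r = -3 + 0 = -3)
(y(6)*(-1/(-4/(-5) + 2/4) + r))*(21 + 36) = ((5*6)*(-1/(-4/(-5) + 2/4) - 3))*(21 + 36) = (30*(-1/(-4*(-⅕) + 2*(¼)) - 3))*57 = (30*(-1/(⅘ + ½) - 3))*57 = (30*(-1/13/10 - 3))*57 = (30*(-1*10/13 - 3))*57 = (30*(-10/13 - 3))*57 = (30*(-49/13))*57 = -1470/13*57 = -83790/13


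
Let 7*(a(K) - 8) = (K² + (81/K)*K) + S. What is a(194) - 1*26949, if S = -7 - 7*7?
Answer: -150926/7 ≈ -21561.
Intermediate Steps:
S = -56 (S = -7 - 49 = -56)
a(K) = 81/7 + K²/7 (a(K) = 8 + ((K² + (81/K)*K) - 56)/7 = 8 + ((K² + 81) - 56)/7 = 8 + ((81 + K²) - 56)/7 = 8 + (25 + K²)/7 = 8 + (25/7 + K²/7) = 81/7 + K²/7)
a(194) - 1*26949 = (81/7 + (⅐)*194²) - 1*26949 = (81/7 + (⅐)*37636) - 26949 = (81/7 + 37636/7) - 26949 = 37717/7 - 26949 = -150926/7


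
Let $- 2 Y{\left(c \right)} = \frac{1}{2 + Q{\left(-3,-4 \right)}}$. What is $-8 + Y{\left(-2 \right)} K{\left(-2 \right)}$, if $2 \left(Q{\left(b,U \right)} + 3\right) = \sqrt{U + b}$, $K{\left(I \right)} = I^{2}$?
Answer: $- \frac{80}{11} + \frac{4 i \sqrt{7}}{11} \approx -7.2727 + 0.96209 i$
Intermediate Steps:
$Q{\left(b,U \right)} = -3 + \frac{\sqrt{U + b}}{2}$
$Y{\left(c \right)} = - \frac{1}{2 \left(-1 + \frac{i \sqrt{7}}{2}\right)}$ ($Y{\left(c \right)} = - \frac{1}{2 \left(2 - \left(3 - \frac{\sqrt{-4 - 3}}{2}\right)\right)} = - \frac{1}{2 \left(2 - \left(3 - \frac{\sqrt{-7}}{2}\right)\right)} = - \frac{1}{2 \left(2 - \left(3 - \frac{i \sqrt{7}}{2}\right)\right)} = - \frac{1}{2 \left(-1 + \frac{i \sqrt{7}}{2}\right)}$)
$-8 + Y{\left(-2 \right)} K{\left(-2 \right)} = -8 + \frac{i}{\sqrt{7} + 2 i} \left(-2\right)^{2} = -8 + \frac{i}{\sqrt{7} + 2 i} 4 = -8 + \frac{4 i}{\sqrt{7} + 2 i}$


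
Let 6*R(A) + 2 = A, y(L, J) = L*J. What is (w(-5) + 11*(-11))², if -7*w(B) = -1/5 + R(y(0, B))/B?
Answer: 161366209/11025 ≈ 14636.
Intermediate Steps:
y(L, J) = J*L
R(A) = -⅓ + A/6
w(B) = 1/35 + 1/(21*B) (w(B) = -(-1/5 + (-⅓ + (B*0)/6)/B)/7 = -(-1*⅕ + (-⅓ + (⅙)*0)/B)/7 = -(-⅕ + (-⅓ + 0)/B)/7 = -(-⅕ - 1/(3*B))/7 = 1/35 + 1/(21*B))
(w(-5) + 11*(-11))² = ((1/105)*(5 + 3*(-5))/(-5) + 11*(-11))² = ((1/105)*(-⅕)*(5 - 15) - 121)² = ((1/105)*(-⅕)*(-10) - 121)² = (2/105 - 121)² = (-12703/105)² = 161366209/11025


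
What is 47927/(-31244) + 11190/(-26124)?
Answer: -133472109/68018188 ≈ -1.9623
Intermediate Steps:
47927/(-31244) + 11190/(-26124) = 47927*(-1/31244) + 11190*(-1/26124) = -47927/31244 - 1865/4354 = -133472109/68018188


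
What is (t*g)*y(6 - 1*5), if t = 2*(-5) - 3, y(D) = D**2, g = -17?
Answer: 221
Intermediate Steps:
t = -13 (t = -10 - 3 = -13)
(t*g)*y(6 - 1*5) = (-13*(-17))*(6 - 1*5)**2 = 221*(6 - 5)**2 = 221*1**2 = 221*1 = 221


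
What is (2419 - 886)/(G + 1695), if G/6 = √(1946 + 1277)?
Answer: 288715/306333 - 1022*√3223/306333 ≈ 0.75308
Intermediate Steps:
G = 6*√3223 (G = 6*√(1946 + 1277) = 6*√3223 ≈ 340.63)
(2419 - 886)/(G + 1695) = (2419 - 886)/(6*√3223 + 1695) = 1533/(1695 + 6*√3223)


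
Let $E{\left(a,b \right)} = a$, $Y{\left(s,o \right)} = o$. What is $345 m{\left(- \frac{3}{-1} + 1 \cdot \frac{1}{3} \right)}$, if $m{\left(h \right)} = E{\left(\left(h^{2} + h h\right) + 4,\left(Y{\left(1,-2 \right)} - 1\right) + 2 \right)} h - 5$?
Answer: $\frac{255875}{9} \approx 28431.0$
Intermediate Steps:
$m{\left(h \right)} = -5 + h \left(4 + 2 h^{2}\right)$ ($m{\left(h \right)} = \left(\left(h^{2} + h h\right) + 4\right) h - 5 = \left(\left(h^{2} + h^{2}\right) + 4\right) h - 5 = \left(2 h^{2} + 4\right) h - 5 = \left(4 + 2 h^{2}\right) h - 5 = h \left(4 + 2 h^{2}\right) - 5 = -5 + h \left(4 + 2 h^{2}\right)$)
$345 m{\left(- \frac{3}{-1} + 1 \cdot \frac{1}{3} \right)} = 345 \left(-5 + 2 \left(- \frac{3}{-1} + 1 \cdot \frac{1}{3}\right) \left(2 + \left(- \frac{3}{-1} + 1 \cdot \frac{1}{3}\right)^{2}\right)\right) = 345 \left(-5 + 2 \left(\left(-3\right) \left(-1\right) + 1 \cdot \frac{1}{3}\right) \left(2 + \left(\left(-3\right) \left(-1\right) + 1 \cdot \frac{1}{3}\right)^{2}\right)\right) = 345 \left(-5 + 2 \left(3 + \frac{1}{3}\right) \left(2 + \left(3 + \frac{1}{3}\right)^{2}\right)\right) = 345 \left(-5 + 2 \cdot \frac{10}{3} \left(2 + \left(\frac{10}{3}\right)^{2}\right)\right) = 345 \left(-5 + 2 \cdot \frac{10}{3} \left(2 + \frac{100}{9}\right)\right) = 345 \left(-5 + 2 \cdot \frac{10}{3} \cdot \frac{118}{9}\right) = 345 \left(-5 + \frac{2360}{27}\right) = 345 \cdot \frac{2225}{27} = \frac{255875}{9}$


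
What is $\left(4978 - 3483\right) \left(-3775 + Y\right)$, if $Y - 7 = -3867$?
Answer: $-11414325$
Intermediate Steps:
$Y = -3860$ ($Y = 7 - 3867 = -3860$)
$\left(4978 - 3483\right) \left(-3775 + Y\right) = \left(4978 - 3483\right) \left(-3775 - 3860\right) = 1495 \left(-7635\right) = -11414325$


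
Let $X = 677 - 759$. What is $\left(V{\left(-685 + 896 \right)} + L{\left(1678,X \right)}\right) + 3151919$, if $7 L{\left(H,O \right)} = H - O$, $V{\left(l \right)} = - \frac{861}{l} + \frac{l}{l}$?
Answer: $\frac{4655751173}{1477} \approx 3.1522 \cdot 10^{6}$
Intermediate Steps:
$V{\left(l \right)} = 1 - \frac{861}{l}$ ($V{\left(l \right)} = - \frac{861}{l} + 1 = 1 - \frac{861}{l}$)
$X = -82$
$L{\left(H,O \right)} = - \frac{O}{7} + \frac{H}{7}$ ($L{\left(H,O \right)} = \frac{H - O}{7} = - \frac{O}{7} + \frac{H}{7}$)
$\left(V{\left(-685 + 896 \right)} + L{\left(1678,X \right)}\right) + 3151919 = \left(\frac{-861 + \left(-685 + 896\right)}{-685 + 896} + \left(\left(- \frac{1}{7}\right) \left(-82\right) + \frac{1}{7} \cdot 1678\right)\right) + 3151919 = \left(\frac{-861 + 211}{211} + \left(\frac{82}{7} + \frac{1678}{7}\right)\right) + 3151919 = \left(\frac{1}{211} \left(-650\right) + \frac{1760}{7}\right) + 3151919 = \left(- \frac{650}{211} + \frac{1760}{7}\right) + 3151919 = \frac{366810}{1477} + 3151919 = \frac{4655751173}{1477}$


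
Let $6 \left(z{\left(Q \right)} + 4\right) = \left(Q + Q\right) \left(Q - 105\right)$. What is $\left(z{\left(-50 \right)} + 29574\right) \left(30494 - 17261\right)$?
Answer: $425485060$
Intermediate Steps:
$z{\left(Q \right)} = -4 + \frac{Q \left(-105 + Q\right)}{3}$ ($z{\left(Q \right)} = -4 + \frac{\left(Q + Q\right) \left(Q - 105\right)}{6} = -4 + \frac{2 Q \left(-105 + Q\right)}{6} = -4 + \frac{Q \left(-105 + Q\right)}{3}$)
$\left(z{\left(-50 \right)} + 29574\right) \left(30494 - 17261\right) = \left(\left(-4 - -1750 + \frac{\left(-50\right)^{2}}{3}\right) + 29574\right) \left(30494 - 17261\right) = \left(\left(-4 + 1750 + \frac{1}{3} \cdot 2500\right) + 29574\right) 13233 = \left(\left(-4 + 1750 + \frac{2500}{3}\right) + 29574\right) 13233 = \left(\frac{7738}{3} + 29574\right) 13233 = \frac{96460}{3} \cdot 13233 = 425485060$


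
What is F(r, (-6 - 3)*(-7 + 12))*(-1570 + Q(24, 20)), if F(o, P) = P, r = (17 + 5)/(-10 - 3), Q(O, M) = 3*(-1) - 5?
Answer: 71010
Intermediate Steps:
Q(O, M) = -8 (Q(O, M) = -3 - 5 = -8)
r = -22/13 (r = 22/(-13) = 22*(-1/13) = -22/13 ≈ -1.6923)
F(r, (-6 - 3)*(-7 + 12))*(-1570 + Q(24, 20)) = ((-6 - 3)*(-7 + 12))*(-1570 - 8) = -9*5*(-1578) = -45*(-1578) = 71010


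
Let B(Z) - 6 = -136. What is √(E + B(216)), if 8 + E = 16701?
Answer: √16563 ≈ 128.70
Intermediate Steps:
E = 16693 (E = -8 + 16701 = 16693)
B(Z) = -130 (B(Z) = 6 - 136 = -130)
√(E + B(216)) = √(16693 - 130) = √16563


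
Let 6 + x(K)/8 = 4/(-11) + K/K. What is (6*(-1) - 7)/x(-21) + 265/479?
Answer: 193577/226088 ≈ 0.85620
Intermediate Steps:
x(K) = -472/11 (x(K) = -48 + 8*(4/(-11) + K/K) = -48 + 8*(4*(-1/11) + 1) = -48 + 8*(-4/11 + 1) = -48 + 8*(7/11) = -48 + 56/11 = -472/11)
(6*(-1) - 7)/x(-21) + 265/479 = (6*(-1) - 7)/(-472/11) + 265/479 = (-6 - 7)*(-11/472) + 265*(1/479) = -13*(-11/472) + 265/479 = 143/472 + 265/479 = 193577/226088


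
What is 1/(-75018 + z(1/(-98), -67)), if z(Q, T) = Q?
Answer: -98/7351765 ≈ -1.3330e-5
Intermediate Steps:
1/(-75018 + z(1/(-98), -67)) = 1/(-75018 + 1/(-98)) = 1/(-75018 - 1/98) = 1/(-7351765/98) = -98/7351765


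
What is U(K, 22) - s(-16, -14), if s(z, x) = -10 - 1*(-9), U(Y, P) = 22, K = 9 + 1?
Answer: 23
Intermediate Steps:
K = 10
s(z, x) = -1 (s(z, x) = -10 + 9 = -1)
U(K, 22) - s(-16, -14) = 22 - 1*(-1) = 22 + 1 = 23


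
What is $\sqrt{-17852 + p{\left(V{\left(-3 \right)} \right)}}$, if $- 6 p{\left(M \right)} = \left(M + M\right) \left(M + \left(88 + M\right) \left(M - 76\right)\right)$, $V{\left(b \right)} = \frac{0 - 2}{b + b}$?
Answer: $\frac{2 i \sqrt{346465}}{9} \approx 130.8 i$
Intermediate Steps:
$V{\left(b \right)} = - \frac{1}{b}$ ($V{\left(b \right)} = - \frac{2}{2 b} = - 2 \frac{1}{2 b} = - \frac{1}{b}$)
$p{\left(M \right)} = - \frac{M \left(M + \left(-76 + M\right) \left(88 + M\right)\right)}{3}$ ($p{\left(M \right)} = - \frac{\left(M + M\right) \left(M + \left(88 + M\right) \left(M - 76\right)\right)}{6} = - \frac{2 M \left(M + \left(88 + M\right) \left(-76 + M\right)\right)}{6} = - \frac{2 M \left(M + \left(-76 + M\right) \left(88 + M\right)\right)}{6} = - \frac{M \left(M + \left(-76 + M\right) \left(88 + M\right)\right)}{3}$)
$\sqrt{-17852 + p{\left(V{\left(-3 \right)} \right)}} = \sqrt{-17852 + \frac{- \frac{1}{-3} \left(6688 - \left(- \frac{1}{-3}\right)^{2} - 13 \left(- \frac{1}{-3}\right)\right)}{3}} = \sqrt{-17852 + \frac{\left(-1\right) \left(- \frac{1}{3}\right) \left(6688 - \left(\left(-1\right) \left(- \frac{1}{3}\right)\right)^{2} - 13 \left(\left(-1\right) \left(- \frac{1}{3}\right)\right)\right)}{3}} = \sqrt{-17852 + \frac{1}{3} \cdot \frac{1}{3} \left(6688 - \left(\frac{1}{3}\right)^{2} - \frac{13}{3}\right)} = \sqrt{-17852 + \frac{1}{3} \cdot \frac{1}{3} \left(6688 - \frac{1}{9} - \frac{13}{3}\right)} = \sqrt{-17852 + \frac{1}{3} \cdot \frac{1}{3} \cdot \frac{60152}{9}} = \sqrt{-17852 + \frac{60152}{81}} = \sqrt{- \frac{1385860}{81}} = \frac{2 i \sqrt{346465}}{9}$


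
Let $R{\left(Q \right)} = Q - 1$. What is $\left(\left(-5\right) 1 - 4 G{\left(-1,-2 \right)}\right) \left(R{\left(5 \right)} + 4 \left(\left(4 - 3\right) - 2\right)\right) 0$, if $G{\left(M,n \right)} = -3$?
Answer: $0$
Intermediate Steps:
$R{\left(Q \right)} = -1 + Q$ ($R{\left(Q \right)} = Q - 1 = -1 + Q$)
$\left(\left(-5\right) 1 - 4 G{\left(-1,-2 \right)}\right) \left(R{\left(5 \right)} + 4 \left(\left(4 - 3\right) - 2\right)\right) 0 = \left(\left(-5\right) 1 - -12\right) \left(\left(-1 + 5\right) + 4 \left(\left(4 - 3\right) - 2\right)\right) 0 = \left(-5 + 12\right) \left(4 + 4 \left(1 - 2\right)\right) 0 = 7 \left(4 + 4 \left(-1\right)\right) 0 = 7 \left(4 - 4\right) 0 = 7 \cdot 0 \cdot 0 = 0 \cdot 0 = 0$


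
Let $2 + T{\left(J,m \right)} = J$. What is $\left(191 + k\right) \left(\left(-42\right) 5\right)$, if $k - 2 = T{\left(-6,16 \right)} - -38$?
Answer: $-46830$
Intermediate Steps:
$T{\left(J,m \right)} = -2 + J$
$k = 32$ ($k = 2 - -30 = 2 + \left(-8 + 38\right) = 2 + 30 = 32$)
$\left(191 + k\right) \left(\left(-42\right) 5\right) = \left(191 + 32\right) \left(\left(-42\right) 5\right) = 223 \left(-210\right) = -46830$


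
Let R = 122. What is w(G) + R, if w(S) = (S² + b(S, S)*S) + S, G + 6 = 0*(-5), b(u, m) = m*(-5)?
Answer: -28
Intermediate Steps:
b(u, m) = -5*m
G = -6 (G = -6 + 0*(-5) = -6 + 0 = -6)
w(S) = S - 4*S² (w(S) = (S² + (-5*S)*S) + S = (S² - 5*S²) + S = -4*S² + S = S - 4*S²)
w(G) + R = -6*(1 - 4*(-6)) + 122 = -6*(1 + 24) + 122 = -6*25 + 122 = -150 + 122 = -28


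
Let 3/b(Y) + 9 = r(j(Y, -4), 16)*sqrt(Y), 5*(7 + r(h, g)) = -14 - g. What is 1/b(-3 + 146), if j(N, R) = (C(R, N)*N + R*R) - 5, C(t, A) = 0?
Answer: -3 - 13*sqrt(143)/3 ≈ -54.819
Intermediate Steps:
j(N, R) = -5 + R**2 (j(N, R) = (0*N + R*R) - 5 = (0 + R**2) - 5 = R**2 - 5 = -5 + R**2)
r(h, g) = -49/5 - g/5 (r(h, g) = -7 + (-14 - g)/5 = -7 + (-14/5 - g/5) = -49/5 - g/5)
b(Y) = 3/(-9 - 13*sqrt(Y)) (b(Y) = 3/(-9 + (-49/5 - 1/5*16)*sqrt(Y)) = 3/(-9 + (-49/5 - 16/5)*sqrt(Y)) = 3/(-9 - 13*sqrt(Y)))
1/b(-3 + 146) = 1/(-3/(9 + 13*sqrt(-3 + 146))) = 1/(-3/(9 + 13*sqrt(143))) = -3 - 13*sqrt(143)/3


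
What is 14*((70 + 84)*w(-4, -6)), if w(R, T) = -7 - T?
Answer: -2156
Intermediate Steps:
14*((70 + 84)*w(-4, -6)) = 14*((70 + 84)*(-7 - 1*(-6))) = 14*(154*(-7 + 6)) = 14*(154*(-1)) = 14*(-154) = -2156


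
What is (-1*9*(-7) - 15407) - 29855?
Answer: -45199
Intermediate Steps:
(-1*9*(-7) - 15407) - 29855 = (-9*(-7) - 15407) - 29855 = (63 - 15407) - 29855 = -15344 - 29855 = -45199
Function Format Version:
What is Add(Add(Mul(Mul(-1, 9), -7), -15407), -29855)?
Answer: -45199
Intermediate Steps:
Add(Add(Mul(Mul(-1, 9), -7), -15407), -29855) = Add(Add(Mul(-9, -7), -15407), -29855) = Add(Add(63, -15407), -29855) = Add(-15344, -29855) = -45199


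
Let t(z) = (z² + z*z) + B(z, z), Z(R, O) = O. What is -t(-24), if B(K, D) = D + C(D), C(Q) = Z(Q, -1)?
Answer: -1127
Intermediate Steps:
C(Q) = -1
B(K, D) = -1 + D (B(K, D) = D - 1 = -1 + D)
t(z) = -1 + z + 2*z² (t(z) = (z² + z*z) + (-1 + z) = (z² + z²) + (-1 + z) = 2*z² + (-1 + z) = -1 + z + 2*z²)
-t(-24) = -(-1 - 24 + 2*(-24)²) = -(-1 - 24 + 2*576) = -(-1 - 24 + 1152) = -1*1127 = -1127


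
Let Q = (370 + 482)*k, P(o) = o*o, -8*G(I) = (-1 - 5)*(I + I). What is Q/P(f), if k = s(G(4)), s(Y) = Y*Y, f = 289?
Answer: 30672/83521 ≈ 0.36724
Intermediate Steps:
G(I) = 3*I/2 (G(I) = -(-1 - 5)*(I + I)/8 = -(-3)*2*I/4 = -(-3)*I/2 = 3*I/2)
s(Y) = Y²
P(o) = o²
k = 36 (k = ((3/2)*4)² = 6² = 36)
Q = 30672 (Q = (370 + 482)*36 = 852*36 = 30672)
Q/P(f) = 30672/(289²) = 30672/83521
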